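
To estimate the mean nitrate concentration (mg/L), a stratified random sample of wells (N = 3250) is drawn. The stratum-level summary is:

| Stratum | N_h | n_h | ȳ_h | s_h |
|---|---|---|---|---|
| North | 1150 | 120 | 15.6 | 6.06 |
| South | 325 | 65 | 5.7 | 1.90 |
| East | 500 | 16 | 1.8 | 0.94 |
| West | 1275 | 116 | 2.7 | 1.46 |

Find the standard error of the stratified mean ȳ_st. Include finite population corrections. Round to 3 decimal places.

SE(ȳ_st) ≈ 0.196

V̂(ȳ_st) = Σ W_h² (1 − n_h/N_h) s_h²/n_h, with W_h = N_h/N and N = 3250:
  stratum North: (1150/3250)²·(1 − 120/1150)·6.06²/120 = 0.0343188
  stratum South: (325/3250)²·(1 − 65/325)·1.90²/65 = 0.000444308
  stratum East: (500/3250)²·(1 − 16/500)·0.94²/16 = 0.00126527
  stratum West: (1275/3250)²·(1 − 116/1275)·1.46²/116 = 0.00257084
V̂(ȳ_st) = 0.0385992
SE(ȳ_st) = √0.0385992 = 0.196467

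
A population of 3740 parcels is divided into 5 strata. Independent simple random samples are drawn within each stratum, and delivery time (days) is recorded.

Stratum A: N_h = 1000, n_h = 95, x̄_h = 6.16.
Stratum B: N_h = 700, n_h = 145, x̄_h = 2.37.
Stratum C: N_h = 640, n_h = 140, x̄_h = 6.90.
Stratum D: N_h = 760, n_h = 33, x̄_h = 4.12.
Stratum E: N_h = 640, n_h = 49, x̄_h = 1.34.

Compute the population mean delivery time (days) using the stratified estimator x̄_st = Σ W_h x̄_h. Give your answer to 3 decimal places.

N = Σ N_h = 3740. Stratum weights W_h = N_h/N.
x̄_st = (1000·6.16 + 700·2.37 + 640·6.90 + 760·4.12 + 640·1.34) / 3740 = 4.33791

x̄_st ≈ 4.338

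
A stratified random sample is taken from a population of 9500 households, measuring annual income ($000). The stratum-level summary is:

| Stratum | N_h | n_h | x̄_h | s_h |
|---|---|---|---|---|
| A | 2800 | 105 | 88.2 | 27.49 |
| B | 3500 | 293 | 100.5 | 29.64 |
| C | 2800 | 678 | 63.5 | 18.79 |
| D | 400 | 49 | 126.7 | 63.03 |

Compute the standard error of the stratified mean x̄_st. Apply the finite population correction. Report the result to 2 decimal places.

SE(x̄_st) ≈ 1.07

V̂(x̄_st) = Σ W_h² (1 − n_h/N_h) s_h²/n_h, with W_h = N_h/N and N = 9500:
  stratum A: (2800/9500)²·(1 − 105/2800)·27.49²/105 = 0.601769
  stratum B: (3500/9500)²·(1 − 293/3500)·29.64²/293 = 0.372914
  stratum C: (2800/9500)²·(1 − 678/2800)·18.79²/678 = 0.0342831
  stratum D: (400/9500)²·(1 − 49/400)·63.03²/49 = 0.12613
V̂(x̄_st) = 1.1351
SE(x̄_st) = √1.1351 = 1.06541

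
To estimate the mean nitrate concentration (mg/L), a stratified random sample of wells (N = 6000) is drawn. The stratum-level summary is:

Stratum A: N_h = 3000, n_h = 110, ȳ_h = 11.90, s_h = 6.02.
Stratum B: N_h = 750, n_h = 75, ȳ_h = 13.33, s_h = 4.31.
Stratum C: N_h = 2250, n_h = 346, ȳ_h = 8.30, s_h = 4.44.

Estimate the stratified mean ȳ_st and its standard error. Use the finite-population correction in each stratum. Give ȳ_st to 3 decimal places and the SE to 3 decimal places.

ȳ_st = Σ W_h ȳ_h = (3000·11.90 + 750·13.33 + 2250·8.30)/6000 = 10.72875
V̂(ȳ_st) = Σ W_h² (1 − n_h/N_h) s_h²/n_h, with W_h = N_h/N and N = 6000:
  stratum A: (3000/6000)²·(1 − 110/3000)·6.02²/110 = 0.0793445
  stratum B: (750/6000)²·(1 − 75/750)·4.31²/75 = 0.00348302
  stratum C: (2250/6000)²·(1 − 346/2250)·4.44²/346 = 0.00678011
V̂(ȳ_st) = 0.0896076
SE(ȳ_st) = √0.0896076 = 0.299345

ȳ_st ≈ 10.729, SE ≈ 0.299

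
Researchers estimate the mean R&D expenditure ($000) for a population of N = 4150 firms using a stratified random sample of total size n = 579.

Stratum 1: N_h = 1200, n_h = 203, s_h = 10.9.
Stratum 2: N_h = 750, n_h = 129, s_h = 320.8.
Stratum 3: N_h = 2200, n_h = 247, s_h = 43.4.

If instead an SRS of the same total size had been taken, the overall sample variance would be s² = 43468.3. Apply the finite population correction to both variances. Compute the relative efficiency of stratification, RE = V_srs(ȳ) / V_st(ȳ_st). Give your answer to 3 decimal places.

V̂(ȳ_st) = Σ W_h² (1 − n_h/N_h) s_h²/n_h, with W_h = N_h/N and N = 4150:
  stratum 1: (1200/4150)²·(1 − 203/1200)·10.9²/203 = 0.0406572
  stratum 2: (750/4150)²·(1 − 129/750)·320.8²/129 = 21.5742
  stratum 3: (2200/4150)²·(1 − 247/2200)·43.4²/247 = 1.90244
V_st = 23.5173
V_srs = (1 − 579/4150)·43468.3/579 = 64.6005
Relative efficiency = V_srs / V_st = 64.6005/23.5173 = 2.7469

RE ≈ 2.747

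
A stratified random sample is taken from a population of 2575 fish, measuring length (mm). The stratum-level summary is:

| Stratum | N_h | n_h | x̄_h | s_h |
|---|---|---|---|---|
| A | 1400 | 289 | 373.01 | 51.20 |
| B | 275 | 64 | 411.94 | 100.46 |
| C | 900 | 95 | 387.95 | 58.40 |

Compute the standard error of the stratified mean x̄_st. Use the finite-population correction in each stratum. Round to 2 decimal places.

SE(x̄_st) ≈ 2.73

V̂(x̄_st) = Σ W_h² (1 − n_h/N_h) s_h²/n_h, with W_h = N_h/N and N = 2575:
  stratum A: (1400/2575)²·(1 − 289/1400)·51.20²/289 = 2.12779
  stratum B: (275/2575)²·(1 − 64/275)·100.46²/64 = 1.37996
  stratum C: (900/2575)²·(1 − 95/900)·58.40²/95 = 3.92271
V̂(x̄_st) = 7.43046
SE(x̄_st) = √7.43046 = 2.72589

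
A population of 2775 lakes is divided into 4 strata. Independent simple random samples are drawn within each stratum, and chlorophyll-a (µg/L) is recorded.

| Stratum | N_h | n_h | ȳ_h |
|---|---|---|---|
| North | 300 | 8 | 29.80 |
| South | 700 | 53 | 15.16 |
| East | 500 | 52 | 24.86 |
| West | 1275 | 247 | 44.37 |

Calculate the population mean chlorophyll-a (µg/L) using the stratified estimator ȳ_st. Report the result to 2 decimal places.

ȳ_st ≈ 31.91

N = Σ N_h = 2775. Stratum weights W_h = N_h/N.
ȳ_st = (300·29.80 + 700·15.16 + 500·24.86 + 1275·44.37) / 2775 = 31.9113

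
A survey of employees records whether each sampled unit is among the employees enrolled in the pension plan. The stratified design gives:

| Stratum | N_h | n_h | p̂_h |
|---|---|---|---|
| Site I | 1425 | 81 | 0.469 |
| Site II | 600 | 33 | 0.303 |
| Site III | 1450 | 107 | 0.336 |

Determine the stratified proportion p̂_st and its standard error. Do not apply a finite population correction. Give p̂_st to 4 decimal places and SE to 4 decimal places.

p̂_st ≈ 0.3848, SE ≈ 0.0330

N = 3475; stratum weights W_h = N_h/N.
p̂_st = Σ W_h p̂_h = (1425·0.469 + 600·0.303 + 1450·0.336)/3475 = 0.38484
V̂(p̂_st) = Σ W_h² p̂_h(1−p̂_h)/(n_h−1):
  stratum Site I: (1425/3475)²·0.469·0.531/80 = 0.000523477
  stratum Site II: (600/3475)²·0.303·0.697/32 = 0.000196752
  stratum Site III: (1450/3475)²·0.336·0.664/106 = 0.000366461
V̂(p̂_st) = 0.00108669; SE = √V̂ = 0.032965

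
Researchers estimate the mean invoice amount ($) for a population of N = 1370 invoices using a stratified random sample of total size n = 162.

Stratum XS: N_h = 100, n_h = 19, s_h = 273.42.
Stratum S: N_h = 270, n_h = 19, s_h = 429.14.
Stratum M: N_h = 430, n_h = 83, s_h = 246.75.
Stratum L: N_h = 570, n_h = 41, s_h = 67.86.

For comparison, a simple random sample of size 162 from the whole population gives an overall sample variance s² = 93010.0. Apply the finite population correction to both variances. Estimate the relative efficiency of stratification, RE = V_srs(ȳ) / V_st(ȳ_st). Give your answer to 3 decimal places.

V̂(ȳ_st) = Σ W_h² (1 − n_h/N_h) s_h²/n_h, with W_h = N_h/N and N = 1370:
  stratum XS: (100/1370)²·(1 − 19/100)·273.42²/19 = 16.9805
  stratum S: (270/1370)²·(1 − 19/270)·429.14²/19 = 349.978
  stratum M: (430/1370)²·(1 − 83/430)·246.75²/83 = 58.3167
  stratum L: (570/1370)²·(1 − 41/570)·67.86²/41 = 18.044
V_st = 443.319
V_srs = (1 − 162/1370)·93010.0/162 = 506.245
Relative efficiency = V_srs / V_st = 506.245/443.319 = 1.1419

RE ≈ 1.142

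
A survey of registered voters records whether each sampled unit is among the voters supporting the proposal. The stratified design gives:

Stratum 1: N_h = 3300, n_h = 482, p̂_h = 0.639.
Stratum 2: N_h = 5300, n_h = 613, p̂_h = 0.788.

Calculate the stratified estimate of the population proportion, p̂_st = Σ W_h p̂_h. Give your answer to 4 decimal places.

N = 8600; stratum weights W_h = N_h/N.
p̂_st = Σ W_h p̂_h = (3300·0.639 + 5300·0.788)/8600 = 0.73083

p̂_st ≈ 0.7308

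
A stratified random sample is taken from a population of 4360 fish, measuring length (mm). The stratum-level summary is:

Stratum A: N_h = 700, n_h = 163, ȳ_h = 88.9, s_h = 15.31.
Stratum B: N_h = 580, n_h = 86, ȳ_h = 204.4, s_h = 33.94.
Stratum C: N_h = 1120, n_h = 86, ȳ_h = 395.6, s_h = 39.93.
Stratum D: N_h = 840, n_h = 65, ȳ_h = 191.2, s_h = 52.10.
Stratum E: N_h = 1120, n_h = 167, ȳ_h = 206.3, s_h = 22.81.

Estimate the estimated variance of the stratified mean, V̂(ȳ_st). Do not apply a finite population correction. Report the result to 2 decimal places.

V̂(ȳ_st) = Σ W_h² s_h²/n_h, with W_h = N_h/N and N = 4360:
  stratum A: (700/4360)²·15.31²/163 = 0.0370669
  stratum B: (580/4360)²·33.94²/86 = 0.237033
  stratum C: (1120/4360)²·39.93²/86 = 1.22339
  stratum D: (840/4360)²·52.10²/65 = 1.55006
  stratum E: (1120/4360)²·22.81²/167 = 0.205588
V̂(ȳ_st) = 3.25313

V̂(ȳ_st) ≈ 3.25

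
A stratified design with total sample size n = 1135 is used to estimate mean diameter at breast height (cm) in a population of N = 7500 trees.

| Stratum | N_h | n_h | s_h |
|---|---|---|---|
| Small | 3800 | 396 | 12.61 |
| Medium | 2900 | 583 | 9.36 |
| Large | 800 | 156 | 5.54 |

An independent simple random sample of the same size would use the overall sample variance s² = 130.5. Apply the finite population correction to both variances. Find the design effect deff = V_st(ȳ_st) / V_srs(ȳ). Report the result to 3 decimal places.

V̂(ȳ_st) = Σ W_h² (1 − n_h/N_h) s_h²/n_h, with W_h = N_h/N and N = 7500:
  stratum Small: (3800/7500)²·(1 − 396/3800)·12.61²/396 = 0.0923391
  stratum Medium: (2900/7500)²·(1 − 583/2900)·9.36²/583 = 0.0179508
  stratum Large: (800/7500)²·(1 − 156/800)·5.54²/156 = 0.00180197
V_st = 0.112092
V_srs = (1 − 1135/7500)·130.5/1135 = 0.097578
deff = V_st / V_srs = 0.112092/0.097578 = 1.1487

deff ≈ 1.149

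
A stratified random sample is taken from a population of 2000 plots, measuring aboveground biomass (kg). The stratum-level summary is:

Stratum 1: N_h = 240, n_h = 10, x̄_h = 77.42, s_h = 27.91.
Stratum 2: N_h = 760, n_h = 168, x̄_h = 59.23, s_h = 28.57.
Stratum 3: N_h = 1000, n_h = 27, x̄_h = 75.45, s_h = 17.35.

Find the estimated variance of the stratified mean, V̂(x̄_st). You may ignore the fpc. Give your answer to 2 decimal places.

V̂(x̄_st) ≈ 4.61

V̂(x̄_st) = Σ W_h² s_h²/n_h, with W_h = N_h/N and N = 2000:
  stratum 1: (240/2000)²·27.91²/10 = 1.12171
  stratum 2: (760/2000)²·28.57²/168 = 0.701582
  stratum 3: (1000/2000)²·17.35²/27 = 2.78725
V̂(x̄_st) = 4.61054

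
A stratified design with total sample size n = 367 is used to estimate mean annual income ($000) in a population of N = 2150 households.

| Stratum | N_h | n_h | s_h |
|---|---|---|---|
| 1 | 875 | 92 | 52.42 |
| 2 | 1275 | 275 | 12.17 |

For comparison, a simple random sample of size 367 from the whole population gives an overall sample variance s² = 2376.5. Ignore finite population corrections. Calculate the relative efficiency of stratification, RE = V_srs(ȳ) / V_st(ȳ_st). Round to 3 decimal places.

RE ≈ 1.261

V̂(ȳ_st) = Σ W_h² s_h²/n_h, with W_h = N_h/N and N = 2150:
  stratum 1: (875/2150)²·52.42²/92 = 4.94704
  stratum 2: (1275/2150)²·12.17²/275 = 0.189405
V_st = 5.13644
V_srs = s²/n = 2376.5/367 = 6.47548
Relative efficiency = V_srs / V_st = 6.47548/5.13644 = 1.2607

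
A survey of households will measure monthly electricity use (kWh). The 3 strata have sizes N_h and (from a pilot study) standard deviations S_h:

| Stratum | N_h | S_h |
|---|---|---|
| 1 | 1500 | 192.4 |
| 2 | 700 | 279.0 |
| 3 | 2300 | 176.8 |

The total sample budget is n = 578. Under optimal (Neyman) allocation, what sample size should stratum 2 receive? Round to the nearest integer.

127

Neyman allocation: n_h = n · N_h S_h / Σ N_i S_i, with n = 578.
  stratum 1: N_h·S_h = 1500·192.4 = 288600.00
  stratum 2: N_h·S_h = 700·279.0 = 195300.00
  stratum 3: N_h·S_h = 2300·176.8 = 406640.00
Σ N_h S_h = 890540.00
n for stratum 2 = 578·195300.00/890540.00 = 126.758 → 127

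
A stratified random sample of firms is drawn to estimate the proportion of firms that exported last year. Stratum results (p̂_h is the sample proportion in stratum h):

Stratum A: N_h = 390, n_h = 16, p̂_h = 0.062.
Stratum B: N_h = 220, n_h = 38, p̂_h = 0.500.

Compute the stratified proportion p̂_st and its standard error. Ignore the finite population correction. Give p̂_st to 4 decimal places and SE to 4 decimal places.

p̂_st ≈ 0.2200, SE ≈ 0.0496

N = 610; stratum weights W_h = N_h/N.
p̂_st = Σ W_h p̂_h = (390·0.062 + 220·0.500)/610 = 0.21997
V̂(p̂_st) = Σ W_h² p̂_h(1−p̂_h)/(n_h−1):
  stratum A: (390/610)²·0.062·0.938/15 = 0.00158479
  stratum B: (220/610)²·0.500·0.500/37 = 0.000878869
V̂(p̂_st) = 0.00246366; SE = √V̂ = 0.0496353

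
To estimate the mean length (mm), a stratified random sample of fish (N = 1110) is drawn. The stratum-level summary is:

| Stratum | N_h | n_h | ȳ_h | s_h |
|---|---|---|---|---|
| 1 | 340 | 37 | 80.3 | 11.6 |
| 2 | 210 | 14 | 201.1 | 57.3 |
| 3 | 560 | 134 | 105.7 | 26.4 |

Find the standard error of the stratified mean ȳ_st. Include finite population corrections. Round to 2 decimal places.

SE(ȳ_st) ≈ 3.02

V̂(ȳ_st) = Σ W_h² (1 − n_h/N_h) s_h²/n_h, with W_h = N_h/N and N = 1110:
  stratum 1: (340/1110)²·(1 − 37/340)·11.6²/37 = 0.304081
  stratum 2: (210/1110)²·(1 − 14/210)·57.3²/14 = 7.83449
  stratum 3: (560/1110)²·(1 − 134/560)·26.4²/134 = 1.00706
V̂(ȳ_st) = 9.14563
SE(ȳ_st) = √9.14563 = 3.02417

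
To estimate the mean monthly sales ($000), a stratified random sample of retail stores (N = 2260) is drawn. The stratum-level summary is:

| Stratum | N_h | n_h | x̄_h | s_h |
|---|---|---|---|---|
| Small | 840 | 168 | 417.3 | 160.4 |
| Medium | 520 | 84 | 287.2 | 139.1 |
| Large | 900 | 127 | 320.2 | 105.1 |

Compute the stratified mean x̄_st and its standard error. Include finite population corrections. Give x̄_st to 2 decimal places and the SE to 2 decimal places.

x̄_st = Σ W_h x̄_h = (840·417.3 + 520·287.2 + 900·320.2)/2260 = 348.69735
V̂(x̄_st) = Σ W_h² (1 − n_h/N_h) s_h²/n_h, with W_h = N_h/N and N = 2260:
  stratum Small: (840/2260)²·(1 − 168/840)·160.4²/168 = 16.9251
  stratum Medium: (520/2260)²·(1 − 84/520)·139.1²/84 = 10.2246
  stratum Large: (900/2260)²·(1 − 127/900)·105.1²/127 = 11.847
V̂(x̄_st) = 38.9967
SE(x̄_st) = √38.9967 = 6.24473

x̄_st ≈ 348.70, SE ≈ 6.24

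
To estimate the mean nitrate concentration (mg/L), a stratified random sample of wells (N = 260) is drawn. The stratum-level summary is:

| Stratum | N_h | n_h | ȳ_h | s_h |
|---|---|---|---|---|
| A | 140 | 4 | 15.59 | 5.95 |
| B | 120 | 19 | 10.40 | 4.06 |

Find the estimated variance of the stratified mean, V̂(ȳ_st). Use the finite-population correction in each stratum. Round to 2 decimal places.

V̂(ȳ_st) = Σ W_h² (1 − n_h/N_h) s_h²/n_h, with W_h = N_h/N and N = 260:
  stratum A: (140/260)²·(1 − 4/140)·5.95²/4 = 2.49284
  stratum B: (120/260)²·(1 − 19/120)·4.06²/19 = 0.155544
V̂(ȳ_st) = 2.64838

V̂(ȳ_st) ≈ 2.65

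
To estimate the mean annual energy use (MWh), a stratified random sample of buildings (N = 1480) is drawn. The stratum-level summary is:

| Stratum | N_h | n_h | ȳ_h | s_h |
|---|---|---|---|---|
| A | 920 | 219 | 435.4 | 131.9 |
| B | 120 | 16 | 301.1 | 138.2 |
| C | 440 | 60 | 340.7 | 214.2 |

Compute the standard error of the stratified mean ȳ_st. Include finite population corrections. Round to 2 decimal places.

SE(ȳ_st) ≈ 9.41

V̂(ȳ_st) = Σ W_h² (1 − n_h/N_h) s_h²/n_h, with W_h = N_h/N and N = 1480:
  stratum A: (920/1480)²·(1 − 219/920)·131.9²/219 = 23.3899
  stratum B: (120/1480)²·(1 − 16/120)·138.2²/16 = 6.80123
  stratum C: (440/1480)²·(1 − 60/440)·214.2²/60 = 58.3715
V̂(ȳ_st) = 88.5626
SE(ȳ_st) = √88.5626 = 9.41077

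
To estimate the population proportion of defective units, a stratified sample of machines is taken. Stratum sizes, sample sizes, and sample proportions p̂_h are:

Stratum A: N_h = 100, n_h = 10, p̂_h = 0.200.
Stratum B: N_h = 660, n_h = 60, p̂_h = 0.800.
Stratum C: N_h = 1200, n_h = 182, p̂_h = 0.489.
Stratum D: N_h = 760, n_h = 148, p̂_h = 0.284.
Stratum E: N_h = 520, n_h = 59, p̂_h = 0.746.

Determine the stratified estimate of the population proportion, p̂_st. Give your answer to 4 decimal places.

p̂_st ≈ 0.5366

N = 3240; stratum weights W_h = N_h/N.
p̂_st = Σ W_h p̂_h = (100·0.200 + 660·0.800 + 1200·0.489 + 760·0.284 + 520·0.746)/3240 = 0.53659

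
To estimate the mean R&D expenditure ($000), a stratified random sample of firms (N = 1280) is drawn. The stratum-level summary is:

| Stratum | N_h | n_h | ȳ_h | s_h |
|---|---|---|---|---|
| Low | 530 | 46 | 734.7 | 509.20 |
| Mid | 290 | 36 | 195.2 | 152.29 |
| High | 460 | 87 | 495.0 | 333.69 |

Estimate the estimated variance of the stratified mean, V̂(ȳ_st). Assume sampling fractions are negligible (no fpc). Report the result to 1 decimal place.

V̂(ȳ_st) = Σ W_h² s_h²/n_h, with W_h = N_h/N and N = 1280:
  stratum Low: (530/1280)²·509.20²/46 = 966.386
  stratum Mid: (290/1280)²·152.29²/36 = 33.0686
  stratum High: (460/1280)²·333.69²/87 = 165.296
V̂(ȳ_st) = 1164.75

V̂(ȳ_st) ≈ 1164.8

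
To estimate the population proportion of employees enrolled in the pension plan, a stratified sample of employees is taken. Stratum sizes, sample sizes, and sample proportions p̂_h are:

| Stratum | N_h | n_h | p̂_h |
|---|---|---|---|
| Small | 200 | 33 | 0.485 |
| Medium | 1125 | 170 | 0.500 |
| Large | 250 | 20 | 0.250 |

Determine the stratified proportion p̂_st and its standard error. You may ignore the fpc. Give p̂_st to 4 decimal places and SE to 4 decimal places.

p̂_st ≈ 0.4584, SE ≈ 0.0336

N = 1575; stratum weights W_h = N_h/N.
p̂_st = Σ W_h p̂_h = (200·0.485 + 1125·0.500 + 250·0.250)/1575 = 0.45841
V̂(p̂_st) = Σ W_h² p̂_h(1−p̂_h)/(n_h−1):
  stratum Small: (200/1575)²·0.485·0.515/32 = 0.000125863
  stratum Medium: (1125/1575)²·0.500·0.500/169 = 0.00075474
  stratum Large: (250/1575)²·0.250·0.750/19 = 0.000248637
V̂(p̂_st) = 0.00112924; SE = √V̂ = 0.0336042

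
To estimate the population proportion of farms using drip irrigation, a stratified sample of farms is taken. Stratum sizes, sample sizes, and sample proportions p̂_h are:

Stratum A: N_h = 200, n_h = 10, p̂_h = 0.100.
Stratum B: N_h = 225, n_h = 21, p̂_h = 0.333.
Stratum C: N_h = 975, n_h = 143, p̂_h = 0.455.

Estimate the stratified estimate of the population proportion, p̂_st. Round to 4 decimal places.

N = 1400; stratum weights W_h = N_h/N.
p̂_st = Σ W_h p̂_h = (200·0.100 + 225·0.333 + 975·0.455)/1400 = 0.38468

p̂_st ≈ 0.3847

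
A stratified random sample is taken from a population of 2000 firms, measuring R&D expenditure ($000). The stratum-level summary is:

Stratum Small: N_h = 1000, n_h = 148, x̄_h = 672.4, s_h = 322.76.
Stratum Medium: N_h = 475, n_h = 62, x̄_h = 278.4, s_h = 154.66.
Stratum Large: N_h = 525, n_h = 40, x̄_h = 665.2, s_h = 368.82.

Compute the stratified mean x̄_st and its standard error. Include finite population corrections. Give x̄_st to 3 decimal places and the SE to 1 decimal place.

x̄_st = Σ W_h x̄_h = (1000·672.4 + 475·278.4 + 525·665.2)/2000 = 576.93500
V̂(x̄_st) = Σ W_h² (1 − n_h/N_h) s_h²/n_h, with W_h = N_h/N and N = 2000:
  stratum Small: (1000/2000)²·(1 − 148/1000)·322.76²/148 = 149.926
  stratum Medium: (475/2000)²·(1 − 62/475)·154.66²/62 = 18.9212
  stratum Large: (525/2000)²·(1 − 40/525)·368.82²/40 = 216.476
V̂(x̄_st) = 385.323
SE(x̄_st) = √385.323 = 19.6297

x̄_st ≈ 576.935, SE ≈ 19.6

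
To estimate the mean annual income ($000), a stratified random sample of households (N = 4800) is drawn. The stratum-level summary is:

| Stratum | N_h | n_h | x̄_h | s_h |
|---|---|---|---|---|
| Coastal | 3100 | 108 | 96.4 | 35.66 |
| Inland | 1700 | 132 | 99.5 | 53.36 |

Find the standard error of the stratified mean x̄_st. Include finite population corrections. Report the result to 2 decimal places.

V̂(x̄_st) = Σ W_h² (1 − n_h/N_h) s_h²/n_h, with W_h = N_h/N and N = 4800:
  stratum Coastal: (3100/4800)²·(1 − 108/3100)·35.66²/108 = 4.74002
  stratum Inland: (1700/4800)²·(1 − 132/1700)·53.36²/132 = 2.49557
V̂(x̄_st) = 7.23559
SE(x̄_st) = √7.23559 = 2.6899

SE(x̄_st) ≈ 2.69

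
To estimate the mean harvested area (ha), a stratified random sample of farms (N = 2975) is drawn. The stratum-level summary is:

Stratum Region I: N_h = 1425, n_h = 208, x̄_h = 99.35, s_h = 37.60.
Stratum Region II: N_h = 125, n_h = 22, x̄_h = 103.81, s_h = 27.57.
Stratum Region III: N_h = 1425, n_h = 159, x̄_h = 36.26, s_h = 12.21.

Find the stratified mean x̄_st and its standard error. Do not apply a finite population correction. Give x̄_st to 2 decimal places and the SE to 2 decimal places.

x̄_st = Σ W_h x̄_h = (1425·99.35 + 125·103.81 + 1425·36.26)/2975 = 69.31782
V̂(x̄_st) = Σ W_h² s_h²/n_h, with W_h = N_h/N and N = 2975:
  stratum Region I: (1425/2975)²·37.60²/208 = 1.55944
  stratum Region II: (125/2975)²·27.57²/22 = 0.0609954
  stratum Region III: (1425/2975)²·12.21²/159 = 0.215125
V̂(x̄_st) = 1.83556
SE(x̄_st) = √1.83556 = 1.35483

x̄_st ≈ 69.32, SE ≈ 1.35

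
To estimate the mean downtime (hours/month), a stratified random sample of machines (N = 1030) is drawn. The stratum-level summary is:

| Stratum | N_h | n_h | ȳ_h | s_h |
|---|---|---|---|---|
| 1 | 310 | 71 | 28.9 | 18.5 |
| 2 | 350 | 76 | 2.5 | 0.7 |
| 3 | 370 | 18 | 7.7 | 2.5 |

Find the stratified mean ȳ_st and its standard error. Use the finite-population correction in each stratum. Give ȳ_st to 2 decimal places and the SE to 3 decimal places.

ȳ_st = Σ W_h ȳ_h = (310·28.9 + 350·2.5 + 370·7.7)/1030 = 12.31359
V̂(ȳ_st) = Σ W_h² (1 − n_h/N_h) s_h²/n_h, with W_h = N_h/N and N = 1030:
  stratum 1: (310/1030)²·(1 − 71/310)·18.5²/71 = 0.336644
  stratum 2: (350/1030)²·(1 − 76/350)·0.7²/76 = 0.00058281
  stratum 3: (370/1030)²·(1 − 18/370)·2.5²/18 = 0.0426263
V̂(ȳ_st) = 0.379853
SE(ȳ_st) = √0.379853 = 0.616322

ȳ_st ≈ 12.31, SE ≈ 0.616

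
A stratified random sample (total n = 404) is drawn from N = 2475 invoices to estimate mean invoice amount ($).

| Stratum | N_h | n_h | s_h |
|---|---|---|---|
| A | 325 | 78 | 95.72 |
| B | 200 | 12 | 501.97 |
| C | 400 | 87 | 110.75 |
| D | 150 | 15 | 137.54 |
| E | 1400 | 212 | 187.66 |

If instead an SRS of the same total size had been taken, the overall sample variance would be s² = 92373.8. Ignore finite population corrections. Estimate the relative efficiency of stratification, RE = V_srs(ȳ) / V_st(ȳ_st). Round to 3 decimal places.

RE ≈ 1.140

V̂(ȳ_st) = Σ W_h² s_h²/n_h, with W_h = N_h/N and N = 2475:
  stratum A: (325/2475)²·95.72²/78 = 2.02548
  stratum B: (200/2475)²·501.97²/12 = 137.115
  stratum C: (400/2475)²·110.75²/87 = 3.68246
  stratum D: (150/2475)²·137.54²/15 = 4.63232
  stratum E: (1400/2475)²·187.66²/212 = 53.1512
V_st = 200.606
V_srs = s²/n = 92373.8/404 = 228.648
Relative efficiency = V_srs / V_st = 228.648/200.606 = 1.1398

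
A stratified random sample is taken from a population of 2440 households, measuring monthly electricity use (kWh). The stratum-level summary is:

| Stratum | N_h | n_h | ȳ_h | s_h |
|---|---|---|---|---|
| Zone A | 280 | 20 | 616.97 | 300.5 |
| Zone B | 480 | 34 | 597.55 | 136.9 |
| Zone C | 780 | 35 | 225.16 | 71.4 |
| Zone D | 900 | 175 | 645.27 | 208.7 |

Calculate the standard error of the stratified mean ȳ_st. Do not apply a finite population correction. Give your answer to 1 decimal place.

SE(ȳ_st) ≈ 11.4

V̂(ȳ_st) = Σ W_h² s_h²/n_h, with W_h = N_h/N and N = 2440:
  stratum Zone A: (280/2440)²·300.5²/20 = 59.456
  stratum Zone B: (480/2440)²·136.9²/34 = 21.332
  stratum Zone C: (780/2440)²·71.4²/35 = 14.8846
  stratum Zone D: (900/2440)²·208.7²/175 = 33.862
V̂(ȳ_st) = 129.535
SE(ȳ_st) = √129.535 = 11.3813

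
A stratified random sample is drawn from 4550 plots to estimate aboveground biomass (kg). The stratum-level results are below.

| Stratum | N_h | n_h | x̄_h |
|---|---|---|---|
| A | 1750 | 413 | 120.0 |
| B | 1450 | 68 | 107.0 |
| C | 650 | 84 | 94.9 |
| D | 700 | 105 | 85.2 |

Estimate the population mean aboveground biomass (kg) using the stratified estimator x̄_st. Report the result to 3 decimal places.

N = Σ N_h = 4550. Stratum weights W_h = N_h/N.
x̄_st = (1750·120.0 + 1450·107.0 + 650·94.9 + 700·85.2) / 4550 = 106.91758

x̄_st ≈ 106.918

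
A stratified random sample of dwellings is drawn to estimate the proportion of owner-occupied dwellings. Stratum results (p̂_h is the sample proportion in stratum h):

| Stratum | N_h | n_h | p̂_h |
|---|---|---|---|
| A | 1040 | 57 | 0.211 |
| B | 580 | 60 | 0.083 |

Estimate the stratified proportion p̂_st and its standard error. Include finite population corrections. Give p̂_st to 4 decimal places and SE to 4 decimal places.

p̂_st ≈ 0.1652, SE ≈ 0.0361

N = 1620; stratum weights W_h = N_h/N.
p̂_st = Σ W_h p̂_h = (1040·0.211 + 580·0.083)/1620 = 0.16517
V̂(p̂_st) = Σ W_h² (1 − n_h/N_h) p̂_h(1−p̂_h)/(n_h−1):
  stratum A: (1040/1620)²·(1 − 57/1040)·0.211·0.789/56 = 0.00115805
  stratum B: (580/1620)²·(1 − 60/580)·0.083·0.917/59 = 0.000148251
V̂(p̂_st) = 0.0013063; SE = √V̂ = 0.0361428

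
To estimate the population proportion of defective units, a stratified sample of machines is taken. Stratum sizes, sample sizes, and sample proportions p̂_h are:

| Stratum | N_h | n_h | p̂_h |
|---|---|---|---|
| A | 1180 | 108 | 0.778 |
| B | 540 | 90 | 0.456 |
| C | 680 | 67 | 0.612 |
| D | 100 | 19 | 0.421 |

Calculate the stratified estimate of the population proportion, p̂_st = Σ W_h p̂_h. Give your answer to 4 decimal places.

p̂_st ≈ 0.6490

N = 2500; stratum weights W_h = N_h/N.
p̂_st = Σ W_h p̂_h = (1180·0.778 + 540·0.456 + 680·0.612 + 100·0.421)/2500 = 0.64902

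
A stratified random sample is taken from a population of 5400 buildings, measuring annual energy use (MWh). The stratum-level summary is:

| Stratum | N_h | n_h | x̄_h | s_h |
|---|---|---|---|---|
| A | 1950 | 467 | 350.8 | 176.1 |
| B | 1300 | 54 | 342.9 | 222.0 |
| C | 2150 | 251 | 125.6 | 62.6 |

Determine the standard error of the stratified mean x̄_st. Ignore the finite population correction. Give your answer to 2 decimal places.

V̂(x̄_st) = Σ W_h² s_h²/n_h, with W_h = N_h/N and N = 5400:
  stratum A: (1950/5400)²·176.1²/467 = 8.65931
  stratum B: (1300/5400)²·222.0²/54 = 52.8946
  stratum C: (2150/5400)²·62.6²/251 = 2.47494
V̂(x̄_st) = 64.0289
SE(x̄_st) = √64.0289 = 8.0018

SE(x̄_st) ≈ 8.00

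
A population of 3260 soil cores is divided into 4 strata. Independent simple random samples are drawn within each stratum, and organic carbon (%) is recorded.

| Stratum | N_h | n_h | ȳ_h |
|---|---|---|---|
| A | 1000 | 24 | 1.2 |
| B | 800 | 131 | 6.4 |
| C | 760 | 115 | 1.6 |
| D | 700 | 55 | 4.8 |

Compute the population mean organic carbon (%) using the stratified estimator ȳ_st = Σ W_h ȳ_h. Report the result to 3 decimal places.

ȳ_st ≈ 3.342

N = Σ N_h = 3260. Stratum weights W_h = N_h/N.
ȳ_st = (1000·1.2 + 800·6.4 + 760·1.6 + 700·4.8) / 3260 = 3.34233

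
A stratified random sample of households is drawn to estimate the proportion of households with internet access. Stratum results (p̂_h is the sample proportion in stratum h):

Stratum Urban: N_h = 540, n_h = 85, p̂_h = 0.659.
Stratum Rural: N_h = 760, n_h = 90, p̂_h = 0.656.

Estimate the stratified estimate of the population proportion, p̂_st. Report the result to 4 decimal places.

p̂_st ≈ 0.6572

N = 1300; stratum weights W_h = N_h/N.
p̂_st = Σ W_h p̂_h = (540·0.659 + 760·0.656)/1300 = 0.65725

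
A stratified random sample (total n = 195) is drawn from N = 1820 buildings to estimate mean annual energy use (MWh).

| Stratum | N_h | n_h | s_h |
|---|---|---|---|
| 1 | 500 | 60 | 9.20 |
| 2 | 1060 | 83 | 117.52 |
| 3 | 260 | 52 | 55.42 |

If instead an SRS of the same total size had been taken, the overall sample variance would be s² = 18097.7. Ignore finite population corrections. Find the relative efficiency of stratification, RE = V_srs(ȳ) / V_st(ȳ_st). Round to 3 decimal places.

RE ≈ 1.607

V̂(ȳ_st) = Σ W_h² s_h²/n_h, with W_h = N_h/N and N = 1820:
  stratum 1: (500/1820)²·9.20²/60 = 0.106469
  stratum 2: (1060/1820)²·117.52²/83 = 56.4436
  stratum 3: (260/1820)²·55.42²/52 = 1.20541
V_st = 57.7554
V_srs = s²/n = 18097.7/195 = 92.8087
Relative efficiency = V_srs / V_st = 92.8087/57.7554 = 1.6069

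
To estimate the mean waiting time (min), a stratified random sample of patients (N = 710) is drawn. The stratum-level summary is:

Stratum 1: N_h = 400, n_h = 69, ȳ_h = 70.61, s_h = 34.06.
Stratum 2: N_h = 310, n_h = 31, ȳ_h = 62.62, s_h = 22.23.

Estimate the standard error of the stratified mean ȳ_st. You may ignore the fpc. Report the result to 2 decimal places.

SE(ȳ_st) ≈ 2.89

V̂(ȳ_st) = Σ W_h² s_h²/n_h, with W_h = N_h/N and N = 710:
  stratum 1: (400/710)²·34.06²/69 = 5.33634
  stratum 2: (310/710)²·22.23²/31 = 3.03895
V̂(ȳ_st) = 8.37529
SE(ȳ_st) = √8.37529 = 2.89401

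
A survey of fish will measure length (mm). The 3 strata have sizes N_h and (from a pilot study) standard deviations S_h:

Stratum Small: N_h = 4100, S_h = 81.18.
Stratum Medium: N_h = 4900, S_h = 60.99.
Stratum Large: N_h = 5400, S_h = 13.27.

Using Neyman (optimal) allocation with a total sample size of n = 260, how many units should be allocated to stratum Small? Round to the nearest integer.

123

Neyman allocation: n_h = n · N_h S_h / Σ N_i S_i, with n = 260.
  stratum Small: N_h·S_h = 4100·81.18 = 332838.00
  stratum Medium: N_h·S_h = 4900·60.99 = 298851.00
  stratum Large: N_h·S_h = 5400·13.27 = 71658.00
Σ N_h S_h = 703347.00
n for stratum Small = 260·332838.00/703347.00 = 123.037 → 123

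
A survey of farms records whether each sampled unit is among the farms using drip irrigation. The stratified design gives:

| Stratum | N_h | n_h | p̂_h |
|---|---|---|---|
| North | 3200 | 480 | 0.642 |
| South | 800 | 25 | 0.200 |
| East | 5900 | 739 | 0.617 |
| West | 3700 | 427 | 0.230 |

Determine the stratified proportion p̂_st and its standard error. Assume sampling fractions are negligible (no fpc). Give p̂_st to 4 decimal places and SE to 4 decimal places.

p̂_st ≈ 0.4931, SE ≈ 0.0119

N = 13600; stratum weights W_h = N_h/N.
p̂_st = Σ W_h p̂_h = (3200·0.642 + 800·0.200 + 5900·0.617 + 3700·0.230)/13600 = 0.49307
V̂(p̂_st) = Σ W_h² p̂_h(1−p̂_h)/(n_h−1):
  stratum North: (3200/13600)²·0.642·0.358/479 = 2.65647e-05
  stratum South: (800/13600)²·0.200·0.800/24 = 2.30681e-05
  stratum East: (5900/13600)²·0.617·0.383/738 = 6.02634e-05
  stratum West: (3700/13600)²·0.230·0.770/426 = 3.07705e-05
V̂(p̂_st) = 0.000140667; SE = √V̂ = 0.0118603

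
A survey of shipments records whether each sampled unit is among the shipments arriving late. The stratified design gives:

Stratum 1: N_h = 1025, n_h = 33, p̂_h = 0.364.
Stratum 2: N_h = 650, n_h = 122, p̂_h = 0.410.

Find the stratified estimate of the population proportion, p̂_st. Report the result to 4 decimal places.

N = 1675; stratum weights W_h = N_h/N.
p̂_st = Σ W_h p̂_h = (1025·0.364 + 650·0.410)/1675 = 0.38185

p̂_st ≈ 0.3819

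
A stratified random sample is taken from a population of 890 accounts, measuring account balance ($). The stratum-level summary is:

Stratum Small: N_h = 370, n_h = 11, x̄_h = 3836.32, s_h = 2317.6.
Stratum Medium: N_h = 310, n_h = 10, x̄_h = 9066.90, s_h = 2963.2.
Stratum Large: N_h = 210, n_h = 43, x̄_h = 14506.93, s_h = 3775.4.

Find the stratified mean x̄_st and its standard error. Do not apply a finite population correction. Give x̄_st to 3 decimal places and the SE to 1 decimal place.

x̄_st ≈ 8175.992, SE ≈ 457.6

x̄_st = Σ W_h x̄_h = (370·3836.32 + 310·9066.90 + 210·14506.93)/890 = 8175.99180
V̂(x̄_st) = Σ W_h² s_h²/n_h, with W_h = N_h/N and N = 890:
  stratum Small: (370/890)²·2317.6²/11 = 84393.3
  stratum Medium: (310/890)²·2963.2²/10 = 106528
  stratum Large: (210/890)²·3775.4²/43 = 18455.1
V̂(x̄_st) = 209377
SE(x̄_st) = √209377 = 457.577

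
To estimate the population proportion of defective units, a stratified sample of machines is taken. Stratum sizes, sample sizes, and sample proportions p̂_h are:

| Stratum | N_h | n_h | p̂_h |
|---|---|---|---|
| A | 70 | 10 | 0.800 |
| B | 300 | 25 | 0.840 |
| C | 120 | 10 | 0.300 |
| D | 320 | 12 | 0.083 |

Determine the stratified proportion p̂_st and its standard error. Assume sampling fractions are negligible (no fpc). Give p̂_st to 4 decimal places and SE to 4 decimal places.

p̂_st ≈ 0.4575, SE ≈ 0.0499

N = 810; stratum weights W_h = N_h/N.
p̂_st = Σ W_h p̂_h = (70·0.800 + 300·0.840 + 120·0.300 + 320·0.083)/810 = 0.45748
V̂(p̂_st) = Σ W_h² p̂_h(1−p̂_h)/(n_h−1):
  stratum A: (70/810)²·0.800·0.200/9 = 0.000132771
  stratum B: (300/810)²·0.840·0.160/24 = 0.000768176
  stratum C: (120/810)²·0.300·0.700/9 = 0.000512117
  stratum D: (320/810)²·0.083·0.917/11 = 0.0010799
V̂(p̂_st) = 0.00249297; SE = √V̂ = 0.0499296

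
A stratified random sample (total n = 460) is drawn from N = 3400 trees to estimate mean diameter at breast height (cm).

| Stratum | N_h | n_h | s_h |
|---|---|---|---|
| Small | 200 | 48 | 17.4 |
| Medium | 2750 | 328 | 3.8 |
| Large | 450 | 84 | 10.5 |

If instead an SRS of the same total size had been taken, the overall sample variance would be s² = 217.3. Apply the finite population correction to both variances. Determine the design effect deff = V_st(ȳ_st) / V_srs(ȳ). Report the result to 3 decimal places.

deff ≈ 0.148

V̂(ȳ_st) = Σ W_h² (1 − n_h/N_h) s_h²/n_h, with W_h = N_h/N and N = 3400:
  stratum Small: (200/3400)²·(1 − 48/200)·17.4²/48 = 0.0165872
  stratum Medium: (2750/3400)²·(1 − 328/2750)·3.8²/328 = 0.0253654
  stratum Large: (450/3400)²·(1 − 84/450)·10.5²/84 = 0.0186997
V_st = 0.0606524
V_srs = (1 − 460/3400)·217.3/460 = 0.40848
deff = V_st / V_srs = 0.0606524/0.40848 = 0.1485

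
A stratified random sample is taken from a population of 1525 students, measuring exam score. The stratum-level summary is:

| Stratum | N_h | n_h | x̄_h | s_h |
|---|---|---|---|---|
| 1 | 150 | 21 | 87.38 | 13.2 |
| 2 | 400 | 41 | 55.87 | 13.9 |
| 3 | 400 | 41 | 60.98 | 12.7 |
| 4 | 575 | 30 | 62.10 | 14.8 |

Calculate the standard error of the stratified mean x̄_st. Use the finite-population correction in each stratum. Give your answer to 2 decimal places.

V̂(x̄_st) = Σ W_h² (1 − n_h/N_h) s_h²/n_h, with W_h = N_h/N and N = 1525:
  stratum 1: (150/1525)²·(1 − 21/150)·13.2²/21 = 0.0690351
  stratum 2: (400/1525)²·(1 − 41/400)·13.9²/41 = 0.290978
  stratum 3: (400/1525)²·(1 − 41/400)·12.7²/41 = 0.242906
  stratum 4: (575/1525)²·(1 − 30/575)·14.8²/30 = 0.983845
V̂(x̄_st) = 1.58676
SE(x̄_st) = √1.58676 = 1.25967

SE(x̄_st) ≈ 1.26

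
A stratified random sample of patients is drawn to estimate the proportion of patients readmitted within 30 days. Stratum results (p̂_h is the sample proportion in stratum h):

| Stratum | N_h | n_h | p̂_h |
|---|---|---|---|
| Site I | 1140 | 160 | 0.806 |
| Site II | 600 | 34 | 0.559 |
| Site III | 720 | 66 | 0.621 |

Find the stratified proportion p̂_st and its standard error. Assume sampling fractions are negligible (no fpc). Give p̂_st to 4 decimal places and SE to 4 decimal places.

N = 2460; stratum weights W_h = N_h/N.
p̂_st = Σ W_h p̂_h = (1140·0.806 + 600·0.559 + 720·0.621)/2460 = 0.69161
V̂(p̂_st) = Σ W_h² p̂_h(1−p̂_h)/(n_h−1):
  stratum Site I: (1140/2460)²·0.806·0.194/159 = 0.000211193
  stratum Site II: (600/2460)²·0.559·0.441/33 = 0.000444395
  stratum Site III: (720/2460)²·0.621·0.379/65 = 0.000310179
V̂(p̂_st) = 0.000965766; SE = √V̂ = 0.0310768

p̂_st ≈ 0.6916, SE ≈ 0.0311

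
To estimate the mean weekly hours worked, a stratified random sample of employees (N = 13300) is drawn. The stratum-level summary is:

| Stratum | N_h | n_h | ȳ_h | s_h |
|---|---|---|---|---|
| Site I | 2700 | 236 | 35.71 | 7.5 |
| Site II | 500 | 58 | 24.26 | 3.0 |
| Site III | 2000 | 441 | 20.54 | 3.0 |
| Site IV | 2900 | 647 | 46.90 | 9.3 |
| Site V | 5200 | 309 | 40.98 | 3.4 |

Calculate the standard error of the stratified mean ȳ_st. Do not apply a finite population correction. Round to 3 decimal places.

SE(ȳ_st) ≈ 0.150

V̂(ȳ_st) = Σ W_h² s_h²/n_h, with W_h = N_h/N and N = 13300:
  stratum Site I: (2700/13300)²·7.5²/236 = 0.00982279
  stratum Site II: (500/13300)²·3.0²/58 = 0.000219306
  stratum Site III: (2000/13300)²·3.0²/441 = 0.000461488
  stratum Site IV: (2900/13300)²·9.3²/647 = 0.00635557
  stratum Site V: (5200/13300)²·3.4²/309 = 0.00571877
V̂(ȳ_st) = 0.0225779
SE(ȳ_st) = √0.0225779 = 0.15026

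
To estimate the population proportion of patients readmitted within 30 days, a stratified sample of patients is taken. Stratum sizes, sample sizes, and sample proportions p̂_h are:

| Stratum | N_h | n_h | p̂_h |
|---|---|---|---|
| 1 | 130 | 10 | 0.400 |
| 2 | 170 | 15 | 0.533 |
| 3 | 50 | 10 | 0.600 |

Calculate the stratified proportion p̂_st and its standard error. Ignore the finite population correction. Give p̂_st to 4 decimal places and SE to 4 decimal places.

p̂_st ≈ 0.4932, SE ≈ 0.0917

N = 350; stratum weights W_h = N_h/N.
p̂_st = Σ W_h p̂_h = (130·0.400 + 170·0.533 + 50·0.600)/350 = 0.49317
V̂(p̂_st) = Σ W_h² p̂_h(1−p̂_h)/(n_h−1):
  stratum 1: (130/350)²·0.400·0.600/9 = 0.00367891
  stratum 2: (170/350)²·0.533·0.467/14 = 0.00419448
  stratum 3: (50/350)²·0.600·0.400/9 = 0.000544218
V̂(p̂_st) = 0.00841761; SE = √V̂ = 0.0917475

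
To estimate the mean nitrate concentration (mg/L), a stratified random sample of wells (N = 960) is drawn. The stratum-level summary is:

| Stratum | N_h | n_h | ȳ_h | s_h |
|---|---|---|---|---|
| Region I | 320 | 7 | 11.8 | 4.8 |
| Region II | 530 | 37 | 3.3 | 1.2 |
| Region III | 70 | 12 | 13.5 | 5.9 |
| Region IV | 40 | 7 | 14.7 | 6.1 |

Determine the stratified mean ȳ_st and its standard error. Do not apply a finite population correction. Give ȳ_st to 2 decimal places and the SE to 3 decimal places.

ȳ_st ≈ 7.35, SE ≈ 0.634

ȳ_st = Σ W_h ȳ_h = (320·11.8 + 530·3.3 + 70·13.5 + 40·14.7)/960 = 7.35208
V̂(ȳ_st) = Σ W_h² s_h²/n_h, with W_h = N_h/N and N = 960:
  stratum Region I: (320/960)²·4.8²/7 = 0.365714
  stratum Region II: (530/960)²·1.2²/37 = 0.0118623
  stratum Region III: (70/960)²·5.9²/12 = 0.0154233
  stratum Region IV: (40/960)²·6.1²/7 = 0.00922867
V̂(ȳ_st) = 0.402229
SE(ȳ_st) = √0.402229 = 0.634215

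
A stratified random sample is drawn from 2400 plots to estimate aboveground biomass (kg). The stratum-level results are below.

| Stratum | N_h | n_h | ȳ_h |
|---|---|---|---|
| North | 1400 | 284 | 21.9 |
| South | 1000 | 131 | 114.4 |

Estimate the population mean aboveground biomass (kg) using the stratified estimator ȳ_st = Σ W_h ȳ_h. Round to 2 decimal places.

ȳ_st ≈ 60.44

N = Σ N_h = 2400. Stratum weights W_h = N_h/N.
ȳ_st = (1400·21.9 + 1000·114.4) / 2400 = 60.4417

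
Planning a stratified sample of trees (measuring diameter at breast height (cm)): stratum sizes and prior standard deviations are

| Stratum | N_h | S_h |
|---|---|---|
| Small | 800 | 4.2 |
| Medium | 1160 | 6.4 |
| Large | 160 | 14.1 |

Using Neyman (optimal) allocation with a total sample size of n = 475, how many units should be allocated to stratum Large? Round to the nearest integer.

Neyman allocation: n_h = n · N_h S_h / Σ N_i S_i, with n = 475.
  stratum Small: N_h·S_h = 800·4.2 = 3360.00
  stratum Medium: N_h·S_h = 1160·6.4 = 7424.00
  stratum Large: N_h·S_h = 160·14.1 = 2256.00
Σ N_h S_h = 13040.00
n for stratum Large = 475·2256.00/13040.00 = 82.178 → 82

82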